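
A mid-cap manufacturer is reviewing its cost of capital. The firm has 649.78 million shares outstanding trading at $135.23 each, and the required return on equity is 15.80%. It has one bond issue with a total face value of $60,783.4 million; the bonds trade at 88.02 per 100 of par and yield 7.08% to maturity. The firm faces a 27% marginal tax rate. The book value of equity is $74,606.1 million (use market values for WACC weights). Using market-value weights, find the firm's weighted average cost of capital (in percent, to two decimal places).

Market value of equity E = 135.23 × 649.78m = 87869.7494m. Market value of debt D = 60783.4m × 88.02/100 = 53501.54868m.
Total capital V = 87869.7494 + 53501.54868 = 141371.29808.
Equity: weight = 87869.7494/141371.29808 = 0.6216; cost = 15.8%.
Bonds outstanding: weight = 53501.54868/141371.29808 = 0.3784; after-tax cost = 7.08% × (1 − 27%) = 5.1684%.
WACC = 0.6216 × 15.8000% + 0.3784 × 5.1684% = 11.7765%.

11.78%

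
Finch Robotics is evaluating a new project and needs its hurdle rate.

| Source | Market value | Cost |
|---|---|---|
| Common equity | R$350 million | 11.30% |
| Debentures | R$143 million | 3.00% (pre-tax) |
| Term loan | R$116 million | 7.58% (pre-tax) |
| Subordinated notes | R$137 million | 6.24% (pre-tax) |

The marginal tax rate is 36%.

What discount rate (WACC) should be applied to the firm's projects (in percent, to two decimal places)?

7.16%

Total capital V = 350 + 143 + 116 + 137 = 746.
Equity: weight = 350/746 = 0.4692; cost = 11.3%.
Debentures: weight = 143/746 = 0.1917; after-tax cost = 3% × (1 − 36%) = 1.9200%.
Term loan: weight = 116/746 = 0.1555; after-tax cost = 7.58% × (1 − 36%) = 4.8512%.
Subordinated notes: weight = 137/746 = 0.1836; after-tax cost = 6.24% × (1 − 36%) = 3.9936%.
WACC = 0.4692 × 11.3000% + 0.1917 × 1.9200% + 0.1555 × 4.8512% + 0.1836 × 3.9936% = 7.1574%.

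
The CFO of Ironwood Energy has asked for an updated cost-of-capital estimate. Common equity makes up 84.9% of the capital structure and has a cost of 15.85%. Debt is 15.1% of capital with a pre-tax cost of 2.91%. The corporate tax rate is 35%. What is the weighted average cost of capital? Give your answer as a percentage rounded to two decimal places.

After-tax cost of debt = 2.91% × (1 − 35%) = 1.8915%.
WACC = 0.849 × 15.8500% + 0.151 × 1.8915% = 13.7423%.

13.74%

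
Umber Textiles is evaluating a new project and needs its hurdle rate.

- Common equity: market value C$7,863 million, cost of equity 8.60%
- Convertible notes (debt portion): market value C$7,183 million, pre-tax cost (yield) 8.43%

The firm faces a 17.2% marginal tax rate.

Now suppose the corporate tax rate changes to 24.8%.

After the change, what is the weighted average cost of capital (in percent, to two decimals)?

After the change:
Total capital V = 7863 + 7183 = 15046.
Equity: weight = 7863/15046 = 0.5226; cost = 8.6%.
Convertible notes (debt portion): weight = 7183/15046 = 0.4774; after-tax cost = 8.43% × (1 − 24.8%) = 6.3394%.
WACC = 0.5226 × 8.6000% + 0.4774 × 6.3394% = 7.5208%.

7.52%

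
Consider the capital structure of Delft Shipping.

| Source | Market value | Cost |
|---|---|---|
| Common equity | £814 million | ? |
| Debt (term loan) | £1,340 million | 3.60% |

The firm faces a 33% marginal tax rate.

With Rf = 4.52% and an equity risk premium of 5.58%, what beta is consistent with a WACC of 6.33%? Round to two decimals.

1.48

Total capital V = 814 + 1340 = 2154.
Equity weight = 814/2154 = 0.3779.
Term loan weight = 1340/2154 = 0.6221.
Debt contribution = 0.6221 × 3.6% × (1 − 33%) = 1.5005%.
Required equity contribution = 6.33% − 1.5005% = 4.8295%  ⇒  Re = 12.7798%.
CAPM: 12.7798% = 4.52% + β × 5.58%  ⇒  β = 1.4802.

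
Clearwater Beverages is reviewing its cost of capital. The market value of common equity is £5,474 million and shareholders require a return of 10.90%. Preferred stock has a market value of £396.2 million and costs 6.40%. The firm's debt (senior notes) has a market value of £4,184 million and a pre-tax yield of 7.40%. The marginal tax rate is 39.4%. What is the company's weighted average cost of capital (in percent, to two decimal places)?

8.05%

Total capital V = 5474 + 396.2 + 4184 = 10054.2.
Equity: weight = 5474/10054.2 = 0.5444; cost = 10.9%.
Preferred: weight = 396.2/10054.2 = 0.0394; cost = 6.4%.
Senior notes: weight = 4184/10054.2 = 0.4161; after-tax cost = 7.4% × (1 − 39.4%) = 4.4844%.
WACC = 0.5444 × 10.9000% + 0.0394 × 6.4000% + 0.4161 × 4.4844% = 8.0529%.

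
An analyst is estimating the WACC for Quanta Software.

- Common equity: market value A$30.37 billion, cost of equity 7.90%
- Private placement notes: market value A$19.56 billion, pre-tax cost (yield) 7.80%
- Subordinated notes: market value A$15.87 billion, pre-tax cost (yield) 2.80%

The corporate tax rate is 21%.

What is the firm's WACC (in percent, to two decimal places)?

Total capital V = 30.37 + 19.56 + 15.87 = 65.8.
Equity: weight = 30.37/65.8 = 0.4616; cost = 7.9%.
Private placement notes: weight = 19.56/65.8 = 0.2973; after-tax cost = 7.8% × (1 − 21%) = 6.1620%.
Subordinated notes: weight = 15.87/65.8 = 0.2412; after-tax cost = 2.8% × (1 − 21%) = 2.2120%.
WACC = 0.4616 × 7.9000% + 0.2973 × 6.1620% + 0.2412 × 2.2120% = 6.0115%.

6.01%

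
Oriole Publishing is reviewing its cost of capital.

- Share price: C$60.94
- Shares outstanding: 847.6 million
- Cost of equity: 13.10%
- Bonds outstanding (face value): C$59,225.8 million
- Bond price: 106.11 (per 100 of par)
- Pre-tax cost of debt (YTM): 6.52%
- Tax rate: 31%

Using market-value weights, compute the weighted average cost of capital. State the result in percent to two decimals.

Market value of equity E = 60.94 × 847.6m = 51652.744m. Market value of debt D = 59225.8m × 106.11/100 = 62844.49638m.
Total capital V = 51652.744 + 62844.49638 = 114497.24038.
Equity: weight = 51652.744/114497.24038 = 0.4511; cost = 13.1%.
Bonds outstanding: weight = 62844.49638/114497.24038 = 0.5489; after-tax cost = 6.52% × (1 − 31%) = 4.4988%.
WACC = 0.4511 × 13.1000% + 0.5489 × 4.4988% = 8.3790%.

8.38%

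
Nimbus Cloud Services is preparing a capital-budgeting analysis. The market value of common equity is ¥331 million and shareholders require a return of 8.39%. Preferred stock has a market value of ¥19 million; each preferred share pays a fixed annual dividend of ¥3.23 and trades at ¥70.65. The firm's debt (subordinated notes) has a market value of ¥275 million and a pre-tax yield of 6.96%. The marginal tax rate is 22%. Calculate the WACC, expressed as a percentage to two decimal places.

Cost of preferred: Rp = 3.23 / 70.65 = 4.5718%.
Total capital V = 331 + 19 + 275 = 625.
Equity: weight = 331/625 = 0.5296; cost = 8.39%.
Preferred: weight = 19/625 = 0.0304; cost = 4.5718%.
Subordinated notes: weight = 275/625 = 0.4400; after-tax cost = 6.96% × (1 − 22%) = 5.4288%.
WACC = 0.5296 × 8.3900% + 0.0304 × 4.5718% + 0.4400 × 5.4288% = 6.9710%.

6.97%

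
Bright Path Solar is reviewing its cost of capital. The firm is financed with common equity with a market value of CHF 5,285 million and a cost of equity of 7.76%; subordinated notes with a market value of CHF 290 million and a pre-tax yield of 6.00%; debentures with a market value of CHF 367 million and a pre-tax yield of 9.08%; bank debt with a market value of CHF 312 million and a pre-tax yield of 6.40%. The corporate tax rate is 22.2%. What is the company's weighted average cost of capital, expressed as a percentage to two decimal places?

7.44%

Total capital V = 5285 + 290 + 367 + 312 = 6254.
Equity: weight = 5285/6254 = 0.8451; cost = 7.76%.
Subordinated notes: weight = 290/6254 = 0.0464; after-tax cost = 6% × (1 − 22.2%) = 4.6680%.
Debentures: weight = 367/6254 = 0.0587; after-tax cost = 9.08% × (1 − 22.2%) = 7.0642%.
Bank debt: weight = 312/6254 = 0.0499; after-tax cost = 6.4% × (1 − 22.2%) = 4.9792%.
WACC = 0.8451 × 7.7600% + 0.0464 × 4.6680% + 0.0587 × 7.0642% + 0.0499 × 4.9792% = 7.4371%.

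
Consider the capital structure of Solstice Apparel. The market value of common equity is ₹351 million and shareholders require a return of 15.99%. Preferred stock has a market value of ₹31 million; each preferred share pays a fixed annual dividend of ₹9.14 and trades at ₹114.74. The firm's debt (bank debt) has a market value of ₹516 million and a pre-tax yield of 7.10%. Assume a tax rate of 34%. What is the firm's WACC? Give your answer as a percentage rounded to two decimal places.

9.22%

Cost of preferred: Rp = 9.14 / 114.74 = 7.9658%.
Total capital V = 351 + 31 + 516 = 898.
Equity: weight = 351/898 = 0.3909; cost = 15.99%.
Preferred: weight = 31/898 = 0.0345; cost = 7.9658%.
Bank debt: weight = 516/898 = 0.5746; after-tax cost = 7.1% × (1 − 34%) = 4.6860%.
WACC = 0.3909 × 15.9900% + 0.0345 × 7.9658% + 0.5746 × 4.6860% = 9.2176%.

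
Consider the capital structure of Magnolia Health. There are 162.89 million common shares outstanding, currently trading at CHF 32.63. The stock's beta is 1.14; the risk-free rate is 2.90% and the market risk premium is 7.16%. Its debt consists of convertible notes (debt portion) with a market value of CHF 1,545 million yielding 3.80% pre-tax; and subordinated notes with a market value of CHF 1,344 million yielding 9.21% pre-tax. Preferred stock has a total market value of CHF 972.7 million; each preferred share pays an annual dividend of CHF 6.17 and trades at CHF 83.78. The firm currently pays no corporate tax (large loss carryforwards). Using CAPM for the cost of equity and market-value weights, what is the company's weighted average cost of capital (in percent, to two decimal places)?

Cost of equity via CAPM: Re = 2.9% + 1.14 × 7.16% = 11.0624%.
Cost of preferred: Rp = 6.17 / 83.78 = 7.3645%.
Market value of equity E = 32.63 × 162.89m = 5315.1007m.
Total capital V = 5315.1007 + 972.7 + 1545 + 1344 = 9176.8007.
Equity: weight = 5315.1007/9176.8007 = 0.5792; cost = 11.0624%.
Preferred: weight = 972.7/9176.8007 = 0.1060; cost = 7.3645%.
Convertible notes (debt portion): weight = 1545/9176.8007 = 0.1684; after-tax cost = 3.8% × (1 − 0%) = 3.8000%.
Subordinated notes: weight = 1344/9176.8007 = 0.1465; after-tax cost = 9.21% × (1 − 0%) = 9.2100%.
WACC = 0.5792 × 11.0624% + 0.1060 × 7.3645% + 0.1684 × 3.8000% + 0.1465 × 9.2100% = 9.1765%.

9.18%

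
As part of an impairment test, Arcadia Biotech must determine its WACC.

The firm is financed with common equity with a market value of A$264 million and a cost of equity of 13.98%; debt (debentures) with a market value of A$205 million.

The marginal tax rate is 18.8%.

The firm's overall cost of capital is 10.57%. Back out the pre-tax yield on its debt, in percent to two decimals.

7.61%

Total capital V = 264 + 205 = 469.
Equity weight = 264/469 = 0.5629.
Debentures weight = 205/469 = 0.4371.
Equity contribution = 0.5629 × 13.98% = 7.8693%.
Remaining for debt = 10.57% − 7.8693% = 2.7007%.
Rd × (1 − 18.8%) × 0.4371 = 2.7007%  ⇒  Rd = 7.6091%.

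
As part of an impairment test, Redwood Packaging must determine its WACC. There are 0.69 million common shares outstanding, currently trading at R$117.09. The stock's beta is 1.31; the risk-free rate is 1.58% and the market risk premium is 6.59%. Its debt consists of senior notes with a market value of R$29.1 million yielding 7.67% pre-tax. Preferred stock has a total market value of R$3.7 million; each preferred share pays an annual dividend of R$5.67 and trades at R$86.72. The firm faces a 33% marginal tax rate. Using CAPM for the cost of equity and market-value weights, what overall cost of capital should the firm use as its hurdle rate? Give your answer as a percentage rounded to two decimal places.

8.79%

Cost of equity via CAPM: Re = 1.58% + 1.31 × 6.59% = 10.2129%.
Cost of preferred: Rp = 5.67 / 86.72 = 6.5383%.
Market value of equity E = 117.09 × 0.69m = 80.7921m.
Total capital V = 80.7921 + 3.7 + 29.1 = 113.5921.
Equity: weight = 80.7921/113.5921 = 0.7112; cost = 10.2129%.
Preferred: weight = 3.7/113.5921 = 0.0326; cost = 6.5383%.
Senior notes: weight = 29.1/113.5921 = 0.2562; after-tax cost = 7.67% × (1 − 33%) = 5.1389%.
WACC = 0.7112 × 10.2129% + 0.0326 × 6.5383% + 0.2562 × 5.1389% = 8.7934%.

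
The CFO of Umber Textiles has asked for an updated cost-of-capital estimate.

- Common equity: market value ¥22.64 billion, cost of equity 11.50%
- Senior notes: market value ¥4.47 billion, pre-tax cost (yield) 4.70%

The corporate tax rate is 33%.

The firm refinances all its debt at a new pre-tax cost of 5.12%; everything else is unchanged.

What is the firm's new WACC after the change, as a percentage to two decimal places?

10.17%

After the change:
Total capital V = 22.64 + 4.47 = 27.11.
Equity: weight = 22.64/27.11 = 0.8351; cost = 11.5%.
Senior notes: weight = 4.47/27.11 = 0.1649; after-tax cost = 5.12% × (1 − 33%) = 3.4304%.
WACC = 0.8351 × 11.5000% + 0.1649 × 3.4304% = 10.1695%.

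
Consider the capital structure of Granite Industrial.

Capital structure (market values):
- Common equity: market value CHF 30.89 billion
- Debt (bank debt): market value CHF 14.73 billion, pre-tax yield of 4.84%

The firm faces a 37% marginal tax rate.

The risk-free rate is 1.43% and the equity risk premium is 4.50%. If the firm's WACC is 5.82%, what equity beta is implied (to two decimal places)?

1.27

Total capital V = 30.89 + 14.73 = 45.62.
Equity weight = 30.89/45.62 = 0.6771.
Bank debt weight = 14.73/45.62 = 0.3229.
Debt contribution = 0.3229 × 4.84% × (1 − 37%) = 0.9845%.
Required equity contribution = 5.82% − 0.9845% = 4.8355%  ⇒  Re = 7.1413%.
CAPM: 7.1413% = 1.43% + β × 4.5%  ⇒  β = 1.2692.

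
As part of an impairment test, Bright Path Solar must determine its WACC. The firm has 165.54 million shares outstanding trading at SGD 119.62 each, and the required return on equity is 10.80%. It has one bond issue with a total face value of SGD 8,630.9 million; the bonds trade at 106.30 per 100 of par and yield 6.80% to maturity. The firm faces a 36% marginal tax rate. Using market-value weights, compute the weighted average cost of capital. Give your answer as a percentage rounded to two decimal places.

8.76%

Market value of equity E = 119.62 × 165.54m = 19801.8948m. Market value of debt D = 8630.9m × 106.3/100 = 9174.6467m.
Total capital V = 19801.8948 + 9174.6467 = 28976.5415.
Equity: weight = 19801.8948/28976.5415 = 0.6834; cost = 10.8%.
Bonds outstanding: weight = 9174.6467/28976.5415 = 0.3166; after-tax cost = 6.8% × (1 − 36%) = 4.3520%.
WACC = 0.6834 × 10.8000% + 0.3166 × 4.3520% = 8.7584%.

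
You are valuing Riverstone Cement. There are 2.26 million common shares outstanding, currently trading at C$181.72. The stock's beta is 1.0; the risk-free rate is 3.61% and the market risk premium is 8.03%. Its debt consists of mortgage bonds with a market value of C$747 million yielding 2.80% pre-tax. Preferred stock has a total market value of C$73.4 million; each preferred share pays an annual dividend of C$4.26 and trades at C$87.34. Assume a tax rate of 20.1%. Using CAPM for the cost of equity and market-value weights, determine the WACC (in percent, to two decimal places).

Cost of equity via CAPM: Re = 3.61% + 1.0 × 8.03% = 11.6400%.
Cost of preferred: Rp = 4.26 / 87.34 = 4.8775%.
Market value of equity E = 181.72 × 2.26m = 410.6872m.
Total capital V = 410.6872 + 73.4 + 747 = 1231.0872.
Equity: weight = 410.6872/1231.0872 = 0.3336; cost = 11.64%.
Preferred: weight = 73.4/1231.0872 = 0.0596; cost = 4.8775%.
Mortgage bonds: weight = 747/1231.0872 = 0.6068; after-tax cost = 2.8% × (1 − 20.1%) = 2.2372%.
WACC = 0.3336 × 11.6400% + 0.0596 × 4.8775% + 0.6068 × 2.2372% = 5.5314%.

5.53%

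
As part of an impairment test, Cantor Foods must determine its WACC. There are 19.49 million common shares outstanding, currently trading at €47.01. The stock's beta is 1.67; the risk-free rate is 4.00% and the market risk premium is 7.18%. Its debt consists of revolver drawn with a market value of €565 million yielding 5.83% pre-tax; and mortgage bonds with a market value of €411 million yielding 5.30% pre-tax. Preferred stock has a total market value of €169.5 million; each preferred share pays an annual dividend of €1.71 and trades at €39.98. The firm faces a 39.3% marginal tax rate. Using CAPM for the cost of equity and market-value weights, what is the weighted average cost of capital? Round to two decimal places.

9.07%

Cost of equity via CAPM: Re = 4.0% + 1.67 × 7.18% = 15.9906%.
Cost of preferred: Rp = 1.71 / 39.98 = 4.2771%.
Market value of equity E = 47.01 × 19.49m = 916.2249m.
Total capital V = 916.2249 + 169.5 + 565 + 411 = 2061.7249.
Equity: weight = 916.2249/2061.7249 = 0.4444; cost = 15.9906%.
Preferred: weight = 169.5/2061.7249 = 0.0822; cost = 4.2771%.
Revolver drawn: weight = 565/2061.7249 = 0.2740; after-tax cost = 5.83% × (1 − 39.3%) = 3.5388%.
Mortgage bonds: weight = 411/2061.7249 = 0.1993; after-tax cost = 5.3% × (1 − 39.3%) = 3.2171%.
WACC = 0.4444 × 15.9906% + 0.0822 × 4.2771% + 0.2740 × 3.5388% + 0.1993 × 3.2171% = 9.0689%.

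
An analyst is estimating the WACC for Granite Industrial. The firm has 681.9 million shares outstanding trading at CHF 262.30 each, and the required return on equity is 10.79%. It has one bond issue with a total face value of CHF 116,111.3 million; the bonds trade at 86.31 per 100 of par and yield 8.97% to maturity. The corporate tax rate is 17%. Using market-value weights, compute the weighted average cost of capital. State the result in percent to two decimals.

9.59%

Market value of equity E = 262.3 × 681.9m = 178862.37m. Market value of debt D = 116111.3m × 86.31/100 = 100215.66303m.
Total capital V = 178862.37 + 100215.66303 = 279078.03303.
Equity: weight = 178862.37/279078.03303 = 0.6409; cost = 10.79%.
Bonds outstanding: weight = 100215.66303/279078.03303 = 0.3591; after-tax cost = 8.97% × (1 − 17%) = 7.4451%.
WACC = 0.6409 × 10.7900% + 0.3591 × 7.4451% = 9.5889%.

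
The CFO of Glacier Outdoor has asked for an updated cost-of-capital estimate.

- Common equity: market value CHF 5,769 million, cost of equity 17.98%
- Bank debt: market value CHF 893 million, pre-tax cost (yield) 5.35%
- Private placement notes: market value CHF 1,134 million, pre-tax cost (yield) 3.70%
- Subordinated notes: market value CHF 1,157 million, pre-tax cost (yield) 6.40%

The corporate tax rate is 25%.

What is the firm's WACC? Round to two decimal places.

Total capital V = 5769 + 893 + 1134 + 1157 = 8953.
Equity: weight = 5769/8953 = 0.6444; cost = 17.98%.
Bank debt: weight = 893/8953 = 0.0997; after-tax cost = 5.35% × (1 − 25%) = 4.0125%.
Private placement notes: weight = 1134/8953 = 0.1267; after-tax cost = 3.7% × (1 − 25%) = 2.7750%.
Subordinated notes: weight = 1157/8953 = 0.1292; after-tax cost = 6.4% × (1 − 25%) = 4.8000%.
WACC = 0.6444 × 17.9800% + 0.0997 × 4.0125% + 0.1267 × 2.7750% + 0.1292 × 4.8000% = 12.9577%.

12.96%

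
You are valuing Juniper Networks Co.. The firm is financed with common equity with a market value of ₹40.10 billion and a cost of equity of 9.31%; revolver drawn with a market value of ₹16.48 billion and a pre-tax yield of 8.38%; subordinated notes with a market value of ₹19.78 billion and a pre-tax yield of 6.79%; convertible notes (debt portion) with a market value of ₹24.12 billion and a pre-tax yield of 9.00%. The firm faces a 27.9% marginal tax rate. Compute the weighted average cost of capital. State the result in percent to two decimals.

Total capital V = 40.1 + 16.48 + 19.78 + 24.12 = 100.48.
Equity: weight = 40.1/100.48 = 0.3991; cost = 9.31%.
Revolver drawn: weight = 16.48/100.48 = 0.1640; after-tax cost = 8.38% × (1 − 27.9%) = 6.0420%.
Subordinated notes: weight = 19.78/100.48 = 0.1969; after-tax cost = 6.79% × (1 − 27.9%) = 4.8956%.
Convertible notes (debt portion): weight = 24.12/100.48 = 0.2400; after-tax cost = 9% × (1 − 27.9%) = 6.4890%.
WACC = 0.3991 × 9.3100% + 0.1640 × 6.0420% + 0.1969 × 4.8956% + 0.2400 × 6.4890% = 7.2278%.

7.23%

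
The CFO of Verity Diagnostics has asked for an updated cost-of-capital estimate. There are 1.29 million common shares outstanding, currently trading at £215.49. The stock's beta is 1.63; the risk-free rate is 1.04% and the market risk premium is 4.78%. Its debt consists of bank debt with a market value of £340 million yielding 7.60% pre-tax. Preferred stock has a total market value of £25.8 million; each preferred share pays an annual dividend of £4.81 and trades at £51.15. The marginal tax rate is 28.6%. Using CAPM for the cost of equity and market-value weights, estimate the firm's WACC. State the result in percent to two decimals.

7.06%

Cost of equity via CAPM: Re = 1.04% + 1.63 × 4.78% = 8.8314%.
Cost of preferred: Rp = 4.81 / 51.15 = 9.4037%.
Market value of equity E = 215.49 × 1.29m = 277.9821m.
Total capital V = 277.9821 + 25.8 + 340 = 643.7821.
Equity: weight = 277.9821/643.7821 = 0.4318; cost = 8.8314%.
Preferred: weight = 25.8/643.7821 = 0.0401; cost = 9.4037%.
Bank debt: weight = 340/643.7821 = 0.5281; after-tax cost = 7.6% × (1 − 28.6%) = 5.4264%.
WACC = 0.4318 × 8.8314% + 0.0401 × 9.4037% + 0.5281 × 5.4264% = 7.0561%.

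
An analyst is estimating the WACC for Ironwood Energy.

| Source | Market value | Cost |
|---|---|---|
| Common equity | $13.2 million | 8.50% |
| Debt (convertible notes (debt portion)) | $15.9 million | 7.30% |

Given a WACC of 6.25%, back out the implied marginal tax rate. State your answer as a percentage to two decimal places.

Total capital V = 13.2 + 15.9 = 29.1.
Equity weight = 13.2/29.1 = 0.4536.
Convertible notes (debt portion) weight = 15.9/29.1 = 0.5464.
Equity contribution = 0.4536 × 8.5% = 3.8557%.
Debt contribution must be 6.25% − 3.8557% = 2.3943%.
0.5464 × 7.3% × (1 − T) = 2.3943%  ⇒  (1 − T) = 0.6003.
T = 39.9716%.

39.97%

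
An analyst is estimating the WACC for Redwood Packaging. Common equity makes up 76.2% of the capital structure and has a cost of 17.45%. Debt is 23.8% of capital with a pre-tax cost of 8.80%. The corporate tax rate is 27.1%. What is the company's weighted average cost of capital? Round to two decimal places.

14.82%

After-tax cost of debt = 8.8% × (1 − 27.1%) = 6.4152%.
WACC = 0.762 × 17.4500% + 0.238 × 6.4152% = 14.8237%.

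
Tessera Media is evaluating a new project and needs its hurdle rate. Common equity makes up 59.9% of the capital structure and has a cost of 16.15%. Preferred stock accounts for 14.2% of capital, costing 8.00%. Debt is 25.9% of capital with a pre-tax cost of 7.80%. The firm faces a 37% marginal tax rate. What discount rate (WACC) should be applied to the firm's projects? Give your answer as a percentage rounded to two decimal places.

After-tax cost of debt = 7.8% × (1 − 37%) = 4.9140%.
WACC = 0.599 × 16.1500% + 0.142 × 8.0000% + 0.259 × 4.9140% = 12.0826%.

12.08%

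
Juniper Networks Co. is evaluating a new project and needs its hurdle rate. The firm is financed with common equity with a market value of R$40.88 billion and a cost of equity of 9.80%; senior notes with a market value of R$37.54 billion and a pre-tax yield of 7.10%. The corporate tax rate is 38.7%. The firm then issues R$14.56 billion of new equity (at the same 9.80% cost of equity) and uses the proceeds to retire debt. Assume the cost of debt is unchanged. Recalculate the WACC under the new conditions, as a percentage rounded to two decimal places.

8.20%

After the change:
Total capital V = 55.44 + 22.98 = 78.42.
Equity: weight = 55.44/78.42 = 0.7070; cost = 9.8%.
Senior notes: weight = 22.98/78.42 = 0.2930; after-tax cost = 7.1% × (1 − 38.7%) = 4.3523%.
WACC = 0.7070 × 9.8000% + 0.2930 × 4.3523% = 8.2036%.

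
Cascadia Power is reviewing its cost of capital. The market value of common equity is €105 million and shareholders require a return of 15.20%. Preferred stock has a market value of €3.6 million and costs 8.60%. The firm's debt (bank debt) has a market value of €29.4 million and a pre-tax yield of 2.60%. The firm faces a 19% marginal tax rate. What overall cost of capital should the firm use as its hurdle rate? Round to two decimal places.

12.24%

Total capital V = 105 + 3.6 + 29.4 = 138.
Equity: weight = 105/138 = 0.7609; cost = 15.2%.
Preferred: weight = 3.6/138 = 0.0261; cost = 8.6%.
Bank debt: weight = 29.4/138 = 0.2130; after-tax cost = 2.6% × (1 − 19%) = 2.1060%.
WACC = 0.7609 × 15.2000% + 0.0261 × 8.6000% + 0.2130 × 2.1060% = 12.2382%.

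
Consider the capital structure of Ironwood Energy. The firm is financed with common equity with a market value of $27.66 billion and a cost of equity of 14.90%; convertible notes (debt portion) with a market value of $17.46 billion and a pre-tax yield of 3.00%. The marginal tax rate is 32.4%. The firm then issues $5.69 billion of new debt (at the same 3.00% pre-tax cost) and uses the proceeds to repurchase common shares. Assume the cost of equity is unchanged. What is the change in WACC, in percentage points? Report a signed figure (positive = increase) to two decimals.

Current WACC:
Total capital V = 27.66 + 17.46 = 45.12.
Equity: weight = 27.66/45.12 = 0.6130; cost = 14.9%.
Convertible notes (debt portion): weight = 17.46/45.12 = 0.3870; after-tax cost = 3% × (1 − 32.4%) = 2.0280%.
WACC = 0.6130 × 14.9000% + 0.3870 × 2.0280% = 9.9189%.
After the change:
Total capital V = 21.97 + 23.15 = 45.12.
Equity: weight = 21.97/45.12 = 0.4869; cost = 14.9%.
Convertible notes (debt portion): weight = 23.15/45.12 = 0.5131; after-tax cost = 3% × (1 − 32.4%) = 2.0280%.
WACC = 0.4869 × 14.9000% + 0.5131 × 2.0280% = 8.2957%.
Change in WACC = 8.2957% − 9.9189% = -1.6233 pp.

-1.62 pp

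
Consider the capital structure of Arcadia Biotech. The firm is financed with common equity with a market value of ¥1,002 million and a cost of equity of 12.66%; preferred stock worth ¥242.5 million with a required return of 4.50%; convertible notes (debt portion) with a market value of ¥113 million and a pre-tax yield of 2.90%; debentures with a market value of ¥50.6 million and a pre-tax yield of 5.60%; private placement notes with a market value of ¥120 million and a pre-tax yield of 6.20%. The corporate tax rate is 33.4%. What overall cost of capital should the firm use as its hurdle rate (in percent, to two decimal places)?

Total capital V = 1002 + 242.5 + 113 + 50.6 + 120 = 1528.1.
Equity: weight = 1002/1528.1 = 0.6557; cost = 12.66%.
Preferred: weight = 242.5/1528.1 = 0.1587; cost = 4.5%.
Convertible notes (debt portion): weight = 113/1528.1 = 0.0739; after-tax cost = 2.9% × (1 − 33.4%) = 1.9314%.
Debentures: weight = 50.6/1528.1 = 0.0331; after-tax cost = 5.6% × (1 − 33.4%) = 3.7296%.
Private placement notes: weight = 120/1528.1 = 0.0785; after-tax cost = 6.2% × (1 − 33.4%) = 4.1292%.
WACC = 0.6557 × 12.6600% + 0.1587 × 4.5000% + 0.0739 × 1.9314% + 0.0331 × 3.7296% + 0.0785 × 4.1292% = 9.6061%.

9.61%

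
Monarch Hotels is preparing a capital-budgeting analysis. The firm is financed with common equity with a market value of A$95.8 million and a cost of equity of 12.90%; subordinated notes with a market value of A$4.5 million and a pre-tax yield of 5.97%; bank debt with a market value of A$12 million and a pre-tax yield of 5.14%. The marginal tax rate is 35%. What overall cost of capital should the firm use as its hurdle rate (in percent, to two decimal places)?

Total capital V = 95.8 + 4.5 + 12 = 112.3.
Equity: weight = 95.8/112.3 = 0.8531; cost = 12.9%.
Subordinated notes: weight = 4.5/112.3 = 0.0401; after-tax cost = 5.97% × (1 − 35%) = 3.8805%.
Bank debt: weight = 12/112.3 = 0.1069; after-tax cost = 5.14% × (1 − 35%) = 3.3410%.
WACC = 0.8531 × 12.9000% + 0.0401 × 3.8805% + 0.1069 × 3.3410% = 11.5171%.

11.52%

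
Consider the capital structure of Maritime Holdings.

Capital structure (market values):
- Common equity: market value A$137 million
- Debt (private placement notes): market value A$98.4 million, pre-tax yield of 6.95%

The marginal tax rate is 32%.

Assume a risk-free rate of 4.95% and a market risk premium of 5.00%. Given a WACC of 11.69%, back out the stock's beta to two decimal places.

2.35

Total capital V = 137 + 98.4 = 235.4.
Equity weight = 137/235.4 = 0.5820.
Private placement notes weight = 98.4/235.4 = 0.4180.
Debt contribution = 0.4180 × 6.95% × (1 − 32%) = 1.9755%.
Required equity contribution = 11.69% − 1.9755% = 9.7145%  ⇒  Re = 16.6919%.
CAPM: 16.6919% = 4.95% + β × 5.0%  ⇒  β = 2.3484.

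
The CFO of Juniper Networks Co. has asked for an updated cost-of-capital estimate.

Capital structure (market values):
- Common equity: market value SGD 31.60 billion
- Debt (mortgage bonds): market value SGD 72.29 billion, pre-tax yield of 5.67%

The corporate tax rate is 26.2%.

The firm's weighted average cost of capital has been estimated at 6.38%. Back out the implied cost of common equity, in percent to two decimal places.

11.40%

Total capital V = 31.6 + 72.29 = 103.89.
Equity weight = 31.6/103.89 = 0.3042.
Mortgage bonds weight = 72.29/103.89 = 0.6958.
Debt contribution = 0.6958 × 5.67% × (1 − 26.2%) = 2.9117%.
Required equity contribution = 6.38% − 2.9117% = 3.4683%.
Re = 3.4683% / 0.3042 = 11.4026%.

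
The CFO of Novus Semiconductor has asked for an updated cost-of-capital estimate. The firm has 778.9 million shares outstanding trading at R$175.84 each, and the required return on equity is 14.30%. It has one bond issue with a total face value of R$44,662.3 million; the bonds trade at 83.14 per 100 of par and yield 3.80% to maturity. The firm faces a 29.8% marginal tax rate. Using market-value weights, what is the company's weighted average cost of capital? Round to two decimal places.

11.82%

Market value of equity E = 175.84 × 778.9m = 136961.776m. Market value of debt D = 44662.3m × 83.14/100 = 37132.23622m.
Total capital V = 136961.776 + 37132.23622 = 174094.01222.
Equity: weight = 136961.776/174094.01222 = 0.7867; cost = 14.3%.
Bonds outstanding: weight = 37132.23622/174094.01222 = 0.2133; after-tax cost = 3.8% × (1 − 29.8%) = 2.6676%.
WACC = 0.7867 × 14.3000% + 0.2133 × 2.6676% = 11.8189%.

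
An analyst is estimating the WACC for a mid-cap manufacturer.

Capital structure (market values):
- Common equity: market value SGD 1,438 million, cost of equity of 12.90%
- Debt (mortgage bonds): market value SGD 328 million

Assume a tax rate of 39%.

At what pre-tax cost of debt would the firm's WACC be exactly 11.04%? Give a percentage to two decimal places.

4.73%

Total capital V = 1438 + 328 = 1766.
Equity weight = 1438/1766 = 0.8143.
Mortgage bonds weight = 328/1766 = 0.1857.
Equity contribution = 0.8143 × 12.9% = 10.5041%.
Remaining for debt = 11.04% − 10.5041% = 0.5359%.
Rd × (1 − 39%) × 0.1857 = 0.5359%  ⇒  Rd = 4.7303%.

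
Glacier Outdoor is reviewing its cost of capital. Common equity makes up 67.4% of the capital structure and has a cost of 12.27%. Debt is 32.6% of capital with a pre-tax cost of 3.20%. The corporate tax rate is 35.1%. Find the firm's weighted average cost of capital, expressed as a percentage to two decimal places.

8.95%

After-tax cost of debt = 3.2% × (1 − 35.1%) = 2.0768%.
WACC = 0.674 × 12.2700% + 0.326 × 2.0768% = 8.9470%.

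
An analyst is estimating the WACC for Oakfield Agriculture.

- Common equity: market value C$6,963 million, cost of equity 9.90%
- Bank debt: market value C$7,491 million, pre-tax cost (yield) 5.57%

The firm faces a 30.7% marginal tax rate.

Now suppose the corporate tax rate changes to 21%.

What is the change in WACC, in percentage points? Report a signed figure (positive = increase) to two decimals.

+0.28 pp

Current WACC:
Total capital V = 6963 + 7491 = 14454.
Equity: weight = 6963/14454 = 0.4817; cost = 9.9%.
Bank debt: weight = 7491/14454 = 0.5183; after-tax cost = 5.57% × (1 − 30.7%) = 3.8600%.
WACC = 0.4817 × 9.9000% + 0.5183 × 3.8600% = 6.7697%.
After the change:
Total capital V = 6963 + 7491 = 14454.
Equity: weight = 6963/14454 = 0.4817; cost = 9.9%.
Bank debt: weight = 7491/14454 = 0.5183; after-tax cost = 5.57% × (1 − 21%) = 4.4003%.
WACC = 0.4817 × 9.9000% + 0.5183 × 4.4003% = 7.0497%.
Change in WACC = 7.0497% − 6.7697% = 0.2800 pp.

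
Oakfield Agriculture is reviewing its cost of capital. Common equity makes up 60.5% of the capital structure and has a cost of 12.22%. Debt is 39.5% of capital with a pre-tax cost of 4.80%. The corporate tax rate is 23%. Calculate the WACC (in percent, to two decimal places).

8.85%

After-tax cost of debt = 4.8% × (1 − 23%) = 3.6960%.
WACC = 0.605 × 12.2200% + 0.395 × 3.6960% = 8.8530%.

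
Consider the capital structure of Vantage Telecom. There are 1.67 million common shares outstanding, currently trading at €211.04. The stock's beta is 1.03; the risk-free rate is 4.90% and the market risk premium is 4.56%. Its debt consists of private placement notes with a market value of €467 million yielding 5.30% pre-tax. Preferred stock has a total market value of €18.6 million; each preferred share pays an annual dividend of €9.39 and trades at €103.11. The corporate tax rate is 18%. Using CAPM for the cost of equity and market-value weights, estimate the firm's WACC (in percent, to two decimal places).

6.66%

Cost of equity via CAPM: Re = 4.9% + 1.03 × 4.56% = 9.5968%.
Cost of preferred: Rp = 9.39 / 103.11 = 9.1068%.
Market value of equity E = 211.04 × 1.67m = 352.4368m.
Total capital V = 352.4368 + 18.6 + 467 = 838.0368.
Equity: weight = 352.4368/838.0368 = 0.4206; cost = 9.5968%.
Preferred: weight = 18.6/838.0368 = 0.0222; cost = 9.1068%.
Private placement notes: weight = 467/838.0368 = 0.5573; after-tax cost = 5.3% × (1 − 18%) = 4.3460%.
WACC = 0.4206 × 9.5968% + 0.0222 × 9.1068% + 0.5573 × 4.3460% = 6.6599%.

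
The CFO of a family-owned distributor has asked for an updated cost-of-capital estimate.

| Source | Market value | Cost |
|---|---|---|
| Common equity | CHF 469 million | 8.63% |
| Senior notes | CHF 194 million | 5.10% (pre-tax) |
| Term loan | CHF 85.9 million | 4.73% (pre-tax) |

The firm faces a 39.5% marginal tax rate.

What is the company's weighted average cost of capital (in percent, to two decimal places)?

6.53%

Total capital V = 469 + 194 + 85.9 = 748.9.
Equity: weight = 469/748.9 = 0.6263; cost = 8.63%.
Senior notes: weight = 194/748.9 = 0.2590; after-tax cost = 5.1% × (1 − 39.5%) = 3.0855%.
Term loan: weight = 85.9/748.9 = 0.1147; after-tax cost = 4.73% × (1 − 39.5%) = 2.8617%.
WACC = 0.6263 × 8.6300% + 0.2590 × 3.0855% + 0.1147 × 2.8617% = 6.5321%.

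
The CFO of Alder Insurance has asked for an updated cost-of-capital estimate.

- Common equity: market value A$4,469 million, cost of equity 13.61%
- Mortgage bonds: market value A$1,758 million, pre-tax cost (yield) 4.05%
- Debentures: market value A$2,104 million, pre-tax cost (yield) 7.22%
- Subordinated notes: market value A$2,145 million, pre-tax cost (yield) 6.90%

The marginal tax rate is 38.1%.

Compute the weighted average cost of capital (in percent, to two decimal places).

8.00%

Total capital V = 4469 + 1758 + 2104 + 2145 = 10476.
Equity: weight = 4469/10476 = 0.4266; cost = 13.61%.
Mortgage bonds: weight = 1758/10476 = 0.1678; after-tax cost = 4.05% × (1 − 38.1%) = 2.5069%.
Debentures: weight = 2104/10476 = 0.2008; after-tax cost = 7.22% × (1 − 38.1%) = 4.4692%.
Subordinated notes: weight = 2145/10476 = 0.2048; after-tax cost = 6.9% × (1 − 38.1%) = 4.2711%.
WACC = 0.4266 × 13.6100% + 0.1678 × 2.5069% + 0.2008 × 4.4692% + 0.2048 × 4.2711% = 7.9988%.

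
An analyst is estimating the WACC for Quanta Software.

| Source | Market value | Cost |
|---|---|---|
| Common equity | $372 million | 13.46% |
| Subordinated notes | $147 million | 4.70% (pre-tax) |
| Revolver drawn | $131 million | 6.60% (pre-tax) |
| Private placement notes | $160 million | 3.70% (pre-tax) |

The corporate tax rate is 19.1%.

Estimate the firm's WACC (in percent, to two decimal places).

8.33%

Total capital V = 372 + 147 + 131 + 160 = 810.
Equity: weight = 372/810 = 0.4593; cost = 13.46%.
Subordinated notes: weight = 147/810 = 0.1815; after-tax cost = 4.7% × (1 − 19.1%) = 3.8023%.
Revolver drawn: weight = 131/810 = 0.1617; after-tax cost = 6.6% × (1 − 19.1%) = 5.3394%.
Private placement notes: weight = 160/810 = 0.1975; after-tax cost = 3.7% × (1 − 19.1%) = 2.9933%.
WACC = 0.4593 × 13.4600% + 0.1815 × 3.8023% + 0.1617 × 5.3394% + 0.1975 × 2.9933% = 8.3265%.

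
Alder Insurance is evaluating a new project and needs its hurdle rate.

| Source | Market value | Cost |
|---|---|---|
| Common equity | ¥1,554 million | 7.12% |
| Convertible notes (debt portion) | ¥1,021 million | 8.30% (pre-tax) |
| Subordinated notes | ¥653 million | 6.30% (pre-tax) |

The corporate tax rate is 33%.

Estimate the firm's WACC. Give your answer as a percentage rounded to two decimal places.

Total capital V = 1554 + 1021 + 653 = 3228.
Equity: weight = 1554/3228 = 0.4814; cost = 7.12%.
Convertible notes (debt portion): weight = 1021/3228 = 0.3163; after-tax cost = 8.3% × (1 − 33%) = 5.5610%.
Subordinated notes: weight = 653/3228 = 0.2023; after-tax cost = 6.3% × (1 − 33%) = 4.2210%.
WACC = 0.4814 × 7.1200% + 0.3163 × 5.5610% + 0.2023 × 4.2210% = 6.0405%.

6.04%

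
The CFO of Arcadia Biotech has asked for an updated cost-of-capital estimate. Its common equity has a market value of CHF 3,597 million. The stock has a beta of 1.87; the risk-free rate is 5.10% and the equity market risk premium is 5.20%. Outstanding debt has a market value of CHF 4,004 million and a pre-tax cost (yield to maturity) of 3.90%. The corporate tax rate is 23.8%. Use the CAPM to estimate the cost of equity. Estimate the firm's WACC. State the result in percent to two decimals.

Cost of equity via CAPM: Re = 5.1% + 1.87 × 5.2% = 14.8240%.
Total capital V = 3597 + 4004 = 7601.
Equity: weight = 3597/7601 = 0.4732; cost = 14.824%.
Debt: weight = 4004/7601 = 0.5268; after-tax cost = 3.9% × (1 − 23.8%) = 2.9718%.
WACC = 0.4732 × 14.8240% + 0.5268 × 2.9718% = 8.5806%.

8.58%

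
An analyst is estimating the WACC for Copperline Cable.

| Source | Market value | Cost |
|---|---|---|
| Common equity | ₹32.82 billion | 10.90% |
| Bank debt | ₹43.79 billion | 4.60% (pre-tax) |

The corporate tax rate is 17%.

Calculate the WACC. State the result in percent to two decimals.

6.85%

Total capital V = 32.82 + 43.79 = 76.61.
Equity: weight = 32.82/76.61 = 0.4284; cost = 10.9%.
Bank debt: weight = 43.79/76.61 = 0.5716; after-tax cost = 4.6% × (1 − 17%) = 3.8180%.
WACC = 0.4284 × 10.9000% + 0.5716 × 3.8180% = 6.8520%.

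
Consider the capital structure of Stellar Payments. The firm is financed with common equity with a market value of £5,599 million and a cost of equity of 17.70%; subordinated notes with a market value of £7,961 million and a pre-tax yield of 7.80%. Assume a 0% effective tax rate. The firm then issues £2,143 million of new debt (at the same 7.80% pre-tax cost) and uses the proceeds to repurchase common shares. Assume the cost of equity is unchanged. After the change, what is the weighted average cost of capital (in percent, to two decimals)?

10.32%

After the change:
Total capital V = 3456 + 10104 = 13560.
Equity: weight = 3456/13560 = 0.2549; cost = 17.7%.
Subordinated notes: weight = 10104/13560 = 0.7451; after-tax cost = 7.8% × (1 − 0%) = 7.8000%.
WACC = 0.2549 × 17.7000% + 0.7451 × 7.8000% = 10.3232%.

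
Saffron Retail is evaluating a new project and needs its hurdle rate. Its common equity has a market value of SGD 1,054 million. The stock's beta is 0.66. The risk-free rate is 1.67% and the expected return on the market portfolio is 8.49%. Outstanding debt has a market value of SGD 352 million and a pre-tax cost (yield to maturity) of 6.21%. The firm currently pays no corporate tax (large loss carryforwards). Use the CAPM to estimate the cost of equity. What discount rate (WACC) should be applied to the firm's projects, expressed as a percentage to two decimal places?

Market risk premium = 8.49% − 1.67% = 6.82%.
Cost of equity via CAPM: Re = 1.67% + 0.66 × 6.82% = 6.1712%.
Total capital V = 1054 + 352 = 1406.
Equity: weight = 1054/1406 = 0.7496; cost = 6.1712%.
Debt: weight = 352/1406 = 0.2504; after-tax cost = 6.21% × (1 − 0%) = 6.2100%.
WACC = 0.7496 × 6.1712% + 0.2504 × 6.2100% = 6.1809%.

6.18%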